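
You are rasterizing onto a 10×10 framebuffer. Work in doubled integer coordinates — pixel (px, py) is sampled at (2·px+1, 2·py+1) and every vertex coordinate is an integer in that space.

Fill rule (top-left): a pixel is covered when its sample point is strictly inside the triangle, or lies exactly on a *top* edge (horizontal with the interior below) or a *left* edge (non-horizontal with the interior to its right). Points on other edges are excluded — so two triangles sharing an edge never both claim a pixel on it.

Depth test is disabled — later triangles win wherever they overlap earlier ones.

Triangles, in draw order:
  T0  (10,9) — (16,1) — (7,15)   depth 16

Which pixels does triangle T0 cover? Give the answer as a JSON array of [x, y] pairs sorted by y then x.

T0:
  2·area = 12
  edge (10, 9)→(16, 1): d=(6,-8) top-left  bias=+0
  edge (16, 1)→(7, 15): d=(-9,14) right/bottom  bias=-1
  edge (7, 15)→(10, 9): d=(3,-6) top-left  bias=+0
    (6,1)@(13, 3): e=[-12,24,0] → ·  [on edge]
    (6,2)@(13, 5): e=[0,6,6] → █  [on edge]
    (7,2)@(15, 5): e=[16,-22,18] → ·
    (5,3)@(11, 7): e=[-4,16,0] → ·  [on edge]
    (6,3)@(13, 7): e=[12,-12,12] → ·
    (4,5)@(9, 11): e=[4,8,0] → █  [on edge]
    (5,5)@(11, 11): e=[20,-20,12] → ·
    (3,6)@(7, 13): e=[0,18,-6] → ·  [on edge]
    (4,6)@(9, 13): e=[16,-10,6] → ·
    (3,7)@(7, 15): e=[12,0,0] → ·  [on edge]
    (2,9)@(5, 19): e=[20,-8,0] → ·  [on edge]
  covered (2 px):
    · · · · · · · · · ·
    · · · · · · · · · ·
    · · · · · · █ · · ·
    · · · · · · · · · ·
    · · · · · · · · · ·
    · · · · █ · · · · ·
    · · · · · · · · · ·
    · · · · · · · · · ·
    · · · · · · · · · ·
    · · · · · · · · · ·

Final: [[6,2],[4,5]]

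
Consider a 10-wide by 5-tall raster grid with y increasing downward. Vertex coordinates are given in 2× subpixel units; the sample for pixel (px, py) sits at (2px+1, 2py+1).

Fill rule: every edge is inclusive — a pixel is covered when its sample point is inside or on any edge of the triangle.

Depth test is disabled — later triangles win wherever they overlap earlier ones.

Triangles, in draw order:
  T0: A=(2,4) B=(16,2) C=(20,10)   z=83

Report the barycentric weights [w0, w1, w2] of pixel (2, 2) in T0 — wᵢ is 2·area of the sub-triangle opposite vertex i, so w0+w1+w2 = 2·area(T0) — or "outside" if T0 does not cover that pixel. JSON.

T0:
  2·area = 120
  edge (2, 4)→(16, 2): d=(14,-2) inclusive
  edge (16, 2)→(20, 10): d=(4,8) inclusive
  edge (20, 10)→(2, 4): d=(-18,-6) inclusive
    (4,1)@(9, 3): e=[0,60,60] → X  [on edge]
    (5,1)@(11, 3): e=[4,44,72] → X
    (6,1)@(13, 3): e=[8,28,84] → X
    (7,1)@(15, 3): e=[12,12,96] → X
    (8,1)@(17, 3): e=[16,-4,108] → .
    (2,2)@(5, 5): e=[20,100,0] → X  [on edge]
    (3,2)@(7, 5): e=[24,84,12] → X
    (8,2)@(17, 5): e=[44,4,72] → X
    (9,2)@(19, 5): e=[48,-12,84] → .
    (2,3)@(5, 7): e=[48,108,-36] → .
    (3,3)@(7, 7): e=[52,92,-24] → .
    (4,3)@(9, 7): e=[56,76,-12] → .
    (5,3)@(11, 7): e=[60,60,0] → X  [on edge]
    (8,4)@(17, 9): e=[100,20,0] → X  [on edge]
  covered (17 px):
    . . . . . . . . . .
    . . . . X X X X . .
    . . X X X X X X X .
    . . . . . X X X X .
    . . . . . . . . X X

Answer: [100,0,20]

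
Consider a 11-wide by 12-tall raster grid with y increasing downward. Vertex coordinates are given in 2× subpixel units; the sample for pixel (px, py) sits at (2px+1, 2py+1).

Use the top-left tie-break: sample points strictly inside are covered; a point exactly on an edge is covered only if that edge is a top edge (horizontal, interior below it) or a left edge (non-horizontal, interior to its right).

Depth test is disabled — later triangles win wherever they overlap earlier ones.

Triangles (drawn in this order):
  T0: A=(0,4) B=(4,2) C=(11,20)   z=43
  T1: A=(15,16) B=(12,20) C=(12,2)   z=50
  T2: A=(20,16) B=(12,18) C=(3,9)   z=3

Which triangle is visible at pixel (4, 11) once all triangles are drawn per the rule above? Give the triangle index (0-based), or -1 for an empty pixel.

T0:
  2·area = 86
  edge (0, 4)→(4, 2): d=(4,-2) top-left  bias=+0
  edge (4, 2)→(11, 20): d=(7,18) right/bottom  bias=-1
  edge (11, 20)→(0, 4): d=(-11,-16) top-left  bias=+0
    (1,1)@(3, 3): e=[2,25,59] → █
    (2,1)@(5, 3): e=[6,-11,91] → ·
    (0,2)@(1, 5): e=[6,75,5] → █
    (2,2)@(5, 5): e=[14,3,69] → █
    (3,2)@(7, 5): e=[18,-33,101] → ·
    (0,3)@(1, 7): e=[14,89,-17] → ·
    (1,3)@(3, 7): e=[18,53,15] → █
    (3,3)@(7, 7): e=[26,-19,79] → ·
    (1,4)@(3, 9): e=[26,67,-7] → ·
    (2,4)@(5, 9): e=[30,31,25] → █
    (3,4)@(7, 9): e=[34,-5,57] → ·
    (2,5)@(5, 11): e=[38,45,3] → █
  covered (12 px):
    · · · · · · · · · · ·
    · █ · · · · · · · · ·
    █ █ █ · · · · · · · ·
    · █ █ · · · · · · · ·
    · · █ · · · · · · · ·
    · · █ █ · · · · · · ·
    · · · █ · · · · · · ·
    · · · · █ · · · · · ·
    · · · · █ · · · · · ·
    · · · · · · · · · · ·
    · · · · · · · · · · ·
    · · · · · · · · · · ·
T1:
  2·area = 54
  edge (15, 16)→(12, 20): d=(-3,4) right/bottom  bias=-1
  edge (12, 20)→(12, 2): d=(0,-18) top-left  bias=+0
  edge (12, 2)→(15, 16): d=(3,14) right/bottom  bias=-1
    (6,3)@(13, 7): e=[35,18,1] → █
    (7,3)@(15, 7): e=[27,54,-27] → ·
    (6,4)@(13, 9): e=[29,18,7] → █
    (7,4)@(15, 9): e=[21,54,-21] → ·
    (6,5)@(13, 11): e=[23,18,13] → █
    (7,5)@(15, 11): e=[15,54,-15] → ·
    (6,6)@(13, 13): e=[17,18,19] → █
    (7,6)@(15, 13): e=[9,54,-9] → ·
    (6,7)@(13, 15): e=[11,18,25] → █
    (7,7)@(15, 15): e=[3,54,-3] → ·
    (6,8)@(13, 17): e=[5,18,31] → █
    (7,8)@(15, 17): e=[-3,54,3] → ·
  covered (6 px):
    · · · · · · · · · · ·
    · · · · · · · · · · ·
    · · · · · · · · · · ·
    · · · · · · █ · · · ·
    · · · · · · █ · · · ·
    · · · · · · █ · · · ·
    · · · · · · █ · · · ·
    · · · · · · █ · · · ·
    · · · · · · █ · · · ·
    · · · · · · · · · · ·
    · · · · · · · · · · ·
    · · · · · · · · · · ·
T2:
  2·area = 90
  edge (20, 16)→(12, 18): d=(-8,2) right/bottom  bias=-1
  edge (12, 18)→(3, 9): d=(-9,-9) top-left  bias=+0
  edge (3, 9)→(20, 16): d=(17,7) right/bottom  bias=-1
    (0,3)@(1, 7): e=[110,0,-20] → ·  [on edge]
    (1,4)@(3, 9): e=[90,0,0] → ·  [on edge]
    (2,5)@(5, 11): e=[70,0,20] → █  [on edge]
    (3,5)@(7, 11): e=[66,18,6] → █
    (4,5)@(9, 11): e=[62,36,-8] → ·
    (2,6)@(5, 13): e=[54,-18,54] → ·
    (3,6)@(7, 13): e=[50,0,40] → █  [on edge]
    (4,6)@(9, 13): e=[46,18,26] → █
    (5,6)@(11, 13): e=[42,36,12] → █
    (6,6)@(13, 13): e=[38,54,-2] → ·
    (3,7)@(7, 15): e=[34,-18,74] → ·
    (4,7)@(9, 15): e=[30,0,60] → █  [on edge]
    (5,8)@(11, 17): e=[10,0,80] → █  [on edge]
    (6,9)@(13, 19): e=[-10,0,100] → ·  [on edge]
    (7,10)@(15, 21): e=[-30,0,120] → ·  [on edge]
    (8,11)@(17, 23): e=[-50,0,140] → ·  [on edge]
  covered (13 px):
    · · · · · · · · · · ·
    · · · · · · · · · · ·
    · · · · · · · · · · ·
    · · · · · · · · · · ·
    · · · · · · · · · · ·
    · · █ █ · · · · · · ·
    · · · █ █ █ · · · · ·
    · · · · █ █ █ █ █ · ·
    · · · · · █ █ █ · · ·
    · · · · · · · · · · ·
    · · · · · · · · · · ·
    · · · · · · · · · · ·

Z-buffer (winner per pixel, '.' = empty):
  . . . . . . . . . . .
  . 0 . . . . . . . . .
  0 0 0 . . . . . . . .
  . 0 0 . . . 1 . . . .
  . . 0 . . . 1 . . . .
  . . 2 2 . . 1 . . . .
  . . . 2 2 2 1 . . . .
  . . . . 2 2 2 2 2 . .
  . . . . 0 2 2 2 . . .
  . . . . . . . . . . .
  . . . . . . . . . . .
  . . . . . . . . . . .

Final: -1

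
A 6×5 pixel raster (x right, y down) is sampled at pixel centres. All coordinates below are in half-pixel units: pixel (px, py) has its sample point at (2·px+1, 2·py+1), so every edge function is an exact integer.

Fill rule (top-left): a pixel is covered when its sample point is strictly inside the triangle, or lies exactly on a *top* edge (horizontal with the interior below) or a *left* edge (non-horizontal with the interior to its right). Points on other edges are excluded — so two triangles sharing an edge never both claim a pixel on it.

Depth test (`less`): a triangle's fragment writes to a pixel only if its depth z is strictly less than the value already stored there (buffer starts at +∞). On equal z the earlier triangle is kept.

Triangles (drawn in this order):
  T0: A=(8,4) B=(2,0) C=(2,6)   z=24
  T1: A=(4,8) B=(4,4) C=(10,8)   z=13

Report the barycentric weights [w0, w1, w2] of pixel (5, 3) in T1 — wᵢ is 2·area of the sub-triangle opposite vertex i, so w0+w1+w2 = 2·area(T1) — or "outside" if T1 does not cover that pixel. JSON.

T0:
  2·area = 36  (B↔C swapped to make it positive)
  edge (8, 4)→(2, 6): d=(-6,2) right/bottom  bias=-1
  edge (2, 6)→(2, 0): d=(0,-6) top-left  bias=+0
  edge (2, 0)→(8, 4): d=(6,4) right/bottom  bias=-1
    (1,0)@(3, 1): e=[28,6,2] → X
    (2,0)@(5, 1): e=[24,18,-6] → .
    (1,1)@(3, 3): e=[16,6,14] → X
    (2,1)@(5, 3): e=[12,18,6] → X
    (3,1)@(7, 3): e=[8,30,-2] → .
    (5,1)@(11, 3): e=[0,54,-18] → .  [on edge]
    (1,2)@(3, 5): e=[4,6,26] → X
    (2,2)@(5, 5): e=[0,18,18] → .  [on edge]
    (1,3)@(3, 7): e=[-8,6,38] → .
  covered (4 px):
    . X . . . .
    . X X . . .
    . X . . . .
    . . . . . .
    . . . . . .
T1:
  2·area = 24
  edge (4, 8)→(4, 4): d=(0,-4) top-left  bias=+0
  edge (4, 4)→(10, 8): d=(6,4) right/bottom  bias=-1
  edge (10, 8)→(4, 8): d=(-6,0) right/bottom  bias=-1
    (2,2)@(5, 5): e=[4,2,18] → X
    (3,2)@(7, 5): e=[12,-6,18] → .
    (2,3)@(5, 7): e=[4,14,6] → X
    (3,3)@(7, 7): e=[12,6,6] → X
    (4,3)@(9, 7): e=[20,-2,6] → .
    (2,4)@(5, 9): e=[4,26,-6] → .
    (3,4)@(7, 9): e=[12,18,-6] → .
  covered (3 px):
    . . . . . .
    . . . . . .
    . . X . . .
    . . X X . .
    . . . . . .

Answer: "outside"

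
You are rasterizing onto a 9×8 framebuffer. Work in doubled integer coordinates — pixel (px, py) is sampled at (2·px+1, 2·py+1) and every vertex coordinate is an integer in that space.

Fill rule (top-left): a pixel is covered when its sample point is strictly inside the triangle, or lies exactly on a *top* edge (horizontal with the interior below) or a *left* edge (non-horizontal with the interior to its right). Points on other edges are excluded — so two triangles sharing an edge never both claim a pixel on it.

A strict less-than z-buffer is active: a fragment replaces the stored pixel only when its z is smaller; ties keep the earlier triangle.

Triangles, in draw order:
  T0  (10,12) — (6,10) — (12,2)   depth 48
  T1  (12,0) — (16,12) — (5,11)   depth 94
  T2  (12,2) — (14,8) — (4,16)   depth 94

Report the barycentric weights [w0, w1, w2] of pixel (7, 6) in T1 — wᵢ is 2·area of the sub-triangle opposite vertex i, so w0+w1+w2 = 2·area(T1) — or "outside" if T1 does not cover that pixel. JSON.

T0:
  2·area = 44
  edge (10, 12)→(6, 10): d=(-4,-2) top-left  bias=+0
  edge (6, 10)→(12, 2): d=(6,-8) top-left  bias=+0
  edge (12, 2)→(10, 12): d=(-2,10) right/bottom  bias=-1
    (5,2)@(11, 5): e=[30,10,4] → █
    (6,2)@(13, 5): e=[34,26,-16] → ·
    (4,3)@(9, 7): e=[18,6,20] → █
    (5,3)@(11, 7): e=[22,22,0] → ·  [on edge]
    (3,4)@(7, 9): e=[6,2,36] → █
    (5,4)@(11, 9): e=[14,34,-4] → ·
    (3,5)@(7, 11): e=[-2,14,32] → ·
    (4,5)@(9, 11): e=[2,30,12] → █
    (5,5)@(11, 11): e=[6,46,-8] → ·
    (4,6)@(9, 13): e=[-6,42,8] → ·
  covered (5 px):
    · · · · · · · · ·
    · · · · · · · · ·
    · · · · · █ · · ·
    · · · · █ · · · ·
    · · · █ █ · · · ·
    · · · · █ · · · ·
    · · · · · · · · ·
    · · · · · · · · ·
T1:
  2·area = 128
  edge (12, 0)→(16, 12): d=(4,12) right/bottom  bias=-1
  edge (16, 12)→(5, 11): d=(-11,-1) top-left  bias=+0
  edge (5, 11)→(12, 0): d=(7,-11) top-left  bias=+0
    (5,1)@(11, 3): e=[24,94,10] → █
    (6,1)@(13, 3): e=[0,96,32] → ·  [on edge]
    (4,2)@(9, 5): e=[56,70,2] → █
    (6,2)@(13, 5): e=[8,74,46] → █
    (7,2)@(15, 5): e=[-16,76,68] → ·
    (4,3)@(9, 7): e=[64,48,16] → █
    (7,3)@(15, 7): e=[-8,54,82] → ·
    (3,4)@(7, 9): e=[96,24,8] → █
    (7,4)@(15, 9): e=[0,32,96] → ·  [on edge]
    (2,5)@(5, 11): e=[128,0,0] → █  [on edge]
    (7,5)@(15, 11): e=[8,10,110] → █
    (8,5)@(17, 11): e=[-16,12,132] → ·
    (8,7)@(17, 15): e=[0,-32,160] → ·  [on edge]
  covered (17 px):
    · · · · · · · · ·
    · · · · · █ · · ·
    · · · · █ █ █ · ·
    · · · · █ █ █ · ·
    · · · █ █ █ █ · ·
    · · █ █ █ █ █ █ ·
    · · · · · · · · ·
    · · · · · · · · ·
T2:
  2·area = 76
  edge (12, 2)→(14, 8): d=(2,6) right/bottom  bias=-1
  edge (14, 8)→(4, 16): d=(-10,8) right/bottom  bias=-1
  edge (4, 16)→(12, 2): d=(8,-14) top-left  bias=+0
    (5,2)@(11, 5): e=[12,54,10] → █
    (6,2)@(13, 5): e=[0,38,38] → ·  [on edge]
    (5,3)@(11, 7): e=[16,34,26] → █
    (6,3)@(13, 7): e=[4,18,54] → █
    (7,3)@(15, 7): e=[-8,2,82] → ·
    (4,4)@(9, 9): e=[32,30,14] → █
    (6,4)@(13, 9): e=[8,-2,70] → ·
    (3,5)@(7, 11): e=[48,26,2] → █
    (5,5)@(11, 11): e=[24,-6,58] → ·
    (7,5)@(15, 11): e=[0,-38,114] → ·  [on edge]
    (3,6)@(7, 13): e=[52,6,18] → █
    (4,6)@(9, 13): e=[40,-10,46] → ·
  covered (9 px):
    · · · · · · · · ·
    · · · · · · · · ·
    · · · · · █ · · ·
    · · · · · █ █ · ·
    · · · · █ █ · · ·
    · · · █ █ · · · ·
    · · · █ · · · · ·
    · · █ · · · · · ·

Result: "outside"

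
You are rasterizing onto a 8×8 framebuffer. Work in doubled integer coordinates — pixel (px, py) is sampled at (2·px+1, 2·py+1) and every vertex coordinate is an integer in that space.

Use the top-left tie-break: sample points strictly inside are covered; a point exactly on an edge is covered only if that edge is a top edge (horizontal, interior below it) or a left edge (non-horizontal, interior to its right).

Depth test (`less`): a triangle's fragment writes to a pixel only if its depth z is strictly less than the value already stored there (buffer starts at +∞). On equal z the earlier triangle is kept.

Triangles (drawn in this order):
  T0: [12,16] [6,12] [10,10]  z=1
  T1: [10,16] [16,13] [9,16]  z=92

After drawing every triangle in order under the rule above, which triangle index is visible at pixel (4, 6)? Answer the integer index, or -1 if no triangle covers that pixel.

T0:
  2·area = 28
  edge (12, 16)→(6, 12): d=(-6,-4) top-left  bias=+0
  edge (6, 12)→(10, 10): d=(4,-2) top-left  bias=+0
  edge (10, 10)→(12, 16): d=(2,6) right/bottom  bias=-1
    (3,0)@(7, 1): e=[70,-42,0] → ·  [on edge]
    (4,3)@(9, 7): e=[42,-14,0] → ·  [on edge]
    (4,5)@(9, 11): e=[18,2,8] → #
    (5,5)@(11, 11): e=[26,6,-4] → ·
    (4,6)@(9, 13): e=[6,10,12] → #
    (5,6)@(11, 13): e=[14,14,0] → ·  [on edge]
    (4,7)@(9, 15): e=[-6,18,16] → ·
    (5,7)@(11, 15): e=[2,22,4] → #
    (6,7)@(13, 15): e=[10,26,-8] → ·
  covered (3 px):
    · · · · · · · ·
    · · · · · · · ·
    · · · · · · · ·
    · · · · · · · ·
    · · · · · · · ·
    · · · · # · · ·
    · · · · # · · ·
    · · · · · # · ·
T1:
  2·area = 3  (B↔C swapped to make it positive)
  edge (10, 16)→(9, 16): d=(-1,0) right/bottom  bias=-1
  edge (9, 16)→(16, 13): d=(7,-3) top-left  bias=+0
  edge (16, 13)→(10, 16): d=(-6,3) right/bottom  bias=-1
  covered (0 px):
    · · · · · · · ·
    · · · · · · · ·
    · · · · · · · ·
    · · · · · · · ·
    · · · · · · · ·
    · · · · · · · ·
    · · · · · · · ·
    · · · · · · · ·

Z-buffer (winner per pixel, '.' = empty):
  . . . . . . . .
  . . . . . . . .
  . . . . . . . .
  . . . . . . . .
  . . . . . . . .
  . . . . 0 . . .
  . . . . 0 . . .
  . . . . . 0 . .

Answer: 0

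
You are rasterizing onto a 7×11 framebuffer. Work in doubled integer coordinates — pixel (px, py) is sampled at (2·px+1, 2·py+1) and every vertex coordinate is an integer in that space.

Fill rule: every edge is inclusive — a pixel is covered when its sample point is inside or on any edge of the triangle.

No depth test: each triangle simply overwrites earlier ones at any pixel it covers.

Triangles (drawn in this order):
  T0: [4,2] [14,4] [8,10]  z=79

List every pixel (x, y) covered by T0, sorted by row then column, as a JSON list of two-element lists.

T0:
  2·area = 72
  edge (4, 2)→(14, 4): d=(10,2) inclusive
  edge (14, 4)→(8, 10): d=(-6,6) inclusive
  edge (8, 10)→(4, 2): d=(-4,-8) inclusive
    (2,1)@(5, 3): e=[8,60,4] → #
    (3,1)@(7, 3): e=[4,48,20] → #
    (4,1)@(9, 3): e=[0,36,36] → #  [on edge]
    (5,1)@(11, 3): e=[-4,24,52] → ·
    (2,2)@(5, 5): e=[28,48,-4] → ·
    (3,2)@(7, 5): e=[24,36,12] → #
    (5,2)@(11, 5): e=[16,12,44] → #
    (6,2)@(13, 5): e=[12,0,60] → #  [on edge]
    (3,3)@(7, 7): e=[44,24,4] → #
    (5,3)@(11, 7): e=[36,0,36] → #  [on edge]
    (6,3)@(13, 7): e=[32,-12,52] → ·
    (3,4)@(7, 9): e=[64,12,-4] → ·
    (4,4)@(9, 9): e=[60,0,12] → #  [on edge]
    (3,5)@(7, 11): e=[84,0,-12] → ·  [on edge]
    (2,6)@(5, 13): e=[108,0,-36] → ·  [on edge]
    (1,7)@(3, 15): e=[132,0,-60] → ·  [on edge]
    (0,8)@(1, 17): e=[156,0,-84] → ·  [on edge]
  covered (11 px):
    · · · · · · ·
    · · # # # · ·
    · · · # # # #
    · · · # # # ·
    · · · · # · ·
    · · · · · · ·
    · · · · · · ·
    · · · · · · ·
    · · · · · · ·
    · · · · · · ·
    · · · · · · ·

Answer: [[2,1],[3,1],[4,1],[3,2],[4,2],[5,2],[6,2],[3,3],[4,3],[5,3],[4,4]]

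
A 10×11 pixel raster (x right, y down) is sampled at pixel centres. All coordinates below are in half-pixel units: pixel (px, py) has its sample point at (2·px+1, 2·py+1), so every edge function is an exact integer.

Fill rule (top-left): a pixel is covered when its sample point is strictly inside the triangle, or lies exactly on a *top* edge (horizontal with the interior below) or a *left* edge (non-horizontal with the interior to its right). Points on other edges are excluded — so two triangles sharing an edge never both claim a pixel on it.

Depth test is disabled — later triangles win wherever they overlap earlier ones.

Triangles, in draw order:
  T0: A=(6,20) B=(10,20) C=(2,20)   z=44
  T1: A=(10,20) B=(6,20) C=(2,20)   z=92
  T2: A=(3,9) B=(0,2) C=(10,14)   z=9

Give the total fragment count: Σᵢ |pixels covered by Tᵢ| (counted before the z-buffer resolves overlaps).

T0:
  degenerate (2·area = 0) — covers nothing
T1:
  degenerate (2·area = 0) — covers nothing
T2:
  2·area = 34
  edge (3, 9)→(0, 2): d=(-3,-7) top-left  bias=+0
  edge (0, 2)→(10, 14): d=(10,12) right/bottom  bias=-1
  edge (10, 14)→(3, 9): d=(-7,-5) top-left  bias=+0
    (1,3)@(3, 7): e=[6,14,14] → █
    (2,3)@(5, 7): e=[20,-10,24] → ·
    (1,4)@(3, 9): e=[0,34,0] → █  [on edge]
    (2,4)@(5, 9): e=[14,10,10] → █
    (3,4)@(7, 9): e=[28,-14,20] → ·
    (1,5)@(3, 11): e=[-6,54,-14] → ·
    (2,5)@(5, 11): e=[8,30,-4] → ·
    (3,5)@(7, 11): e=[22,6,6] → █
    (4,5)@(9, 11): e=[36,-18,16] → ·
    (3,6)@(7, 13): e=[16,26,-8] → ·
    (4,6)@(9, 13): e=[30,2,2] → █
    (5,6)@(11, 13): e=[44,-22,12] → ·
    (8,9)@(17, 19): e=[68,-34,0] → ·  [on edge]
  covered (5 px):
    · · · · · · · · · ·
    · · · · · · · · · ·
    · · · · · · · · · ·
    · █ · · · · · · · ·
    · █ █ · · · · · · ·
    · · · █ · · · · · ·
    · · · · █ · · · · ·
    · · · · · · · · · ·
    · · · · · · · · · ·
    · · · · · · · · · ·
    · · · · · · · · · ·

Final: 5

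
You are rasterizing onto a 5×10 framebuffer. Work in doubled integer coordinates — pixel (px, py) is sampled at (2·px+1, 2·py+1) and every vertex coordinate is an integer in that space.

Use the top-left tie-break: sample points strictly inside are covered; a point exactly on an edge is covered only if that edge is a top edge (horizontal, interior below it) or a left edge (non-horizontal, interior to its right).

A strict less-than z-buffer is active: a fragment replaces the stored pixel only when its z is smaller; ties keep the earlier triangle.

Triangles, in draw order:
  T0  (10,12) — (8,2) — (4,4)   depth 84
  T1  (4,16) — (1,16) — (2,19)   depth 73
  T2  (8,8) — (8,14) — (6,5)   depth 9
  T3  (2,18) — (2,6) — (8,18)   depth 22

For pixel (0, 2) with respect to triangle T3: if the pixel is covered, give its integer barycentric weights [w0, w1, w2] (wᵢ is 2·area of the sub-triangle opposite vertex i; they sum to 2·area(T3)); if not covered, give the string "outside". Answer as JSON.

T0:
  2·area = 44  (B↔C swapped to make it positive)
  edge (10, 12)→(4, 4): d=(-6,-8) top-left  bias=+0
  edge (4, 4)→(8, 2): d=(4,-2) top-left  bias=+0
  edge (8, 2)→(10, 12): d=(2,10) right/bottom  bias=-1
    (3,1)@(7, 3): e=[30,2,12] → X
    (4,1)@(9, 3): e=[46,6,-8] → .
    (2,2)@(5, 5): e=[2,6,36] → X
    (4,2)@(9, 5): e=[34,14,-4] → .
    (2,3)@(5, 7): e=[-10,14,40] → .
    (3,3)@(7, 7): e=[6,18,20] → X
    (4,3)@(9, 7): e=[22,22,0] → .  [on edge]
    (3,4)@(7, 9): e=[-6,26,24] → .
    (4,4)@(9, 9): e=[10,30,4] → X
    (4,5)@(9, 11): e=[-2,38,8] → .
  covered (5 px):
    . . . . .
    . . . X .
    . . X X .
    . . . X .
    . . . . X
    . . . . .
    . . . . .
    . . . . .
    . . . . .
    . . . . .
T1:
  2·area = 9  (B↔C swapped to make it positive)
  edge (4, 16)→(2, 19): d=(-2,3) right/bottom  bias=-1
  edge (2, 19)→(1, 16): d=(-1,-3) top-left  bias=+0
  edge (1, 16)→(4, 16): d=(3,0) top-left  bias=+0
    (1,8)@(3, 17): e=[1,5,3] → X
    (2,8)@(5, 17): e=[-5,11,3] → .
    (1,9)@(3, 19): e=[-3,3,9] → .
  covered (1 px):
    . . . . .
    . . . . .
    . . . . .
    . . . . .
    . . . . .
    . . . . .
    . . . . .
    . . . . .
    . X . . .
    . . . . .
T2:
  2·area = 12
  edge (8, 8)→(8, 14): d=(0,6) right/bottom  bias=-1
  edge (8, 14)→(6, 5): d=(-2,-9) top-left  bias=+0
  edge (6, 5)→(8, 8): d=(2,3) right/bottom  bias=-1
    (3,3)@(7, 7): e=[6,5,1] → X
    (4,3)@(9, 7): e=[-6,23,-5] → .
    (3,4)@(7, 9): e=[6,1,5] → X
    (4,4)@(9, 9): e=[-6,19,-1] → .
    (3,5)@(7, 11): e=[6,-3,9] → .
  covered (2 px):
    . . . . .
    . . . . .
    . . . . .
    . . . X .
    . . . X .
    . . . . .
    . . . . .
    . . . . .
    . . . . .
    . . . . .
T3:
  2·area = 72
  edge (2, 18)→(2, 6): d=(0,-12) top-left  bias=+0
  edge (2, 6)→(8, 18): d=(6,12) right/bottom  bias=-1
  edge (8, 18)→(2, 18): d=(-6,0) right/bottom  bias=-1
    (1,4)@(3, 9): e=[12,6,54] → X
    (2,4)@(5, 9): e=[36,-18,54] → .
    (1,5)@(3, 11): e=[12,18,42] → X
    (2,5)@(5, 11): e=[36,-6,42] → .
    (1,6)@(3, 13): e=[12,30,30] → X
    (2,6)@(5, 13): e=[36,6,30] → X
    (3,6)@(7, 13): e=[60,-18,30] → .
    (1,7)@(3, 15): e=[12,42,18] → X
    (3,7)@(7, 15): e=[60,-6,18] → .
    (1,8)@(3, 17): e=[12,54,6] → X
    (3,8)@(7, 17): e=[60,6,6] → X
    (4,8)@(9, 17): e=[84,-18,6] → .
  covered (9 px):
    . . . . .
    . . . . .
    . . . . .
    . . . . .
    . X . . .
    . X . . .
    . X X . .
    . X X . .
    . X X X .
    . . . . .

Answer: "outside"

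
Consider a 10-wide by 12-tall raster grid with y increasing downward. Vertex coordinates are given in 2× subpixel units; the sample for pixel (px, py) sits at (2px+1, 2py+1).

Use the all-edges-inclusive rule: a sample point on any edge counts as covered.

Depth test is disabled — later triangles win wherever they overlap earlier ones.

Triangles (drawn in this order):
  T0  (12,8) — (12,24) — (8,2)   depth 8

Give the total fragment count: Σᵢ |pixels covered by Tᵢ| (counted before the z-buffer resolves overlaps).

T0:
  2·area = 64
  edge (12, 8)→(12, 24): d=(0,16) inclusive
  edge (12, 24)→(8, 2): d=(-4,-22) inclusive
  edge (8, 2)→(12, 8): d=(4,6) inclusive
    (4,2)@(9, 5): e=[48,10,6] → X
    (5,2)@(11, 5): e=[16,54,-6] → .
    (4,3)@(9, 7): e=[48,2,14] → X
    (5,3)@(11, 7): e=[16,46,2] → X
    (6,3)@(13, 7): e=[-16,90,-10] → .
    (4,4)@(9, 9): e=[48,-6,22] → .
    (5,4)@(11, 9): e=[16,38,10] → X
    (6,4)@(13, 9): e=[-16,82,-2] → .
    (5,5)@(11, 11): e=[16,30,18] → X
    (6,5)@(13, 11): e=[-16,74,6] → .
    (5,6)@(11, 13): e=[16,22,26] → X
    (6,6)@(13, 13): e=[-16,66,14] → .
  covered (8 px):
    . . . . . . . . . .
    . . . . . . . . . .
    . . . . X . . . . .
    . . . . X X . . . .
    . . . . . X . . . .
    . . . . . X . . . .
    . . . . . X . . . .
    . . . . . X . . . .
    . . . . . X . . . .
    . . . . . . . . . .
    . . . . . . . . . .
    . . . . . . . . . .

Final: 8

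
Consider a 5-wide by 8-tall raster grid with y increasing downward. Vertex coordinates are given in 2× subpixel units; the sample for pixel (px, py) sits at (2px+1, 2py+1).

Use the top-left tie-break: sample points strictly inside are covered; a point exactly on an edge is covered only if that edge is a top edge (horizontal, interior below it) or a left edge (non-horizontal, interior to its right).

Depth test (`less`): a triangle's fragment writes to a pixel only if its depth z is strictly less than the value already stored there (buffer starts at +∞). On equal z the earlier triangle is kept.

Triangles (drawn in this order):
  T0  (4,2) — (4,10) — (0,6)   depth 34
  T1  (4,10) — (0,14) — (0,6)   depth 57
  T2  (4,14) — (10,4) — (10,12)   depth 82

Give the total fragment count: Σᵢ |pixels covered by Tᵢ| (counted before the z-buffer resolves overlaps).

T0:
  2·area = 32
  edge (4, 2)→(4, 10): d=(0,8) right/bottom  bias=-1
  edge (4, 10)→(0, 6): d=(-4,-4) top-left  bias=+0
  edge (0, 6)→(4, 2): d=(4,-4) top-left  bias=+0
    (2,0)@(5, 1): e=[-8,40,0] → .  [on edge]
    (1,1)@(3, 3): e=[8,24,0] → X  [on edge]
    (2,1)@(5, 3): e=[-8,32,8] → .
    (0,2)@(1, 5): e=[24,8,0] → X  [on edge]
    (2,2)@(5, 5): e=[-8,24,16] → .
    (0,3)@(1, 7): e=[24,0,8] → X  [on edge]
    (2,3)@(5, 7): e=[-8,16,24] → .
    (0,4)@(1, 9): e=[24,-8,16] → .
    (1,4)@(3, 9): e=[8,0,24] → X  [on edge]
    (2,4)@(5, 9): e=[-8,8,32] → .
    (1,5)@(3, 11): e=[8,-8,32] → .
    (2,5)@(5, 11): e=[-8,0,40] → .  [on edge]
    (3,6)@(7, 13): e=[-24,0,56] → .  [on edge]
    (4,7)@(9, 15): e=[-40,0,72] → .  [on edge]
  covered (6 px):
    . . . . .
    . X . . .
    X X . . .
    X X . . .
    . X . . .
    . . . . .
    . . . . .
    . . . . .
T1:
  2·area = 32
  edge (4, 10)→(0, 14): d=(-4,4) right/bottom  bias=-1
  edge (0, 14)→(0, 6): d=(0,-8) top-left  bias=+0
  edge (0, 6)→(4, 10): d=(4,4) right/bottom  bias=-1
    (4,2)@(9, 5): e=[0,72,-40] → .  [on edge]
    (0,3)@(1, 7): e=[24,8,0] → .  [on edge]
    (3,3)@(7, 7): e=[0,56,-24] → .  [on edge]
    (0,4)@(1, 9): e=[16,8,8] → X
    (1,4)@(3, 9): e=[8,24,0] → .  [on edge]
    (2,4)@(5, 9): e=[0,40,-8] → .  [on edge]
    (0,5)@(1, 11): e=[8,8,16] → X
    (1,5)@(3, 11): e=[0,24,8] → .  [on edge]
    (2,5)@(5, 11): e=[-8,40,0] → .  [on edge]
    (0,6)@(1, 13): e=[0,8,24] → .  [on edge]
    (3,6)@(7, 13): e=[-24,56,0] → .  [on edge]
    (4,7)@(9, 15): e=[-40,72,0] → .  [on edge]
  covered (2 px):
    . . . . .
    . . . . .
    . . . . .
    . . . . .
    X . . . .
    X . . . .
    . . . . .
    . . . . .
T2:
  2·area = 48
  edge (4, 14)→(10, 4): d=(6,-10) top-left  bias=+0
  edge (10, 4)→(10, 12): d=(0,8) right/bottom  bias=-1
  edge (10, 12)→(4, 14): d=(-6,2) right/bottom  bias=-1
    (4,3)@(9, 7): e=[8,8,32] → X
    (3,4)@(7, 9): e=[0,24,24] → X  [on edge]
    (3,5)@(7, 11): e=[12,24,12] → X
    (2,6)@(5, 13): e=[4,40,4] → X
    (3,6)@(7, 13): e=[24,24,0] → .  [on edge]
    (4,6)@(9, 13): e=[44,8,-4] → .
    (0,7)@(1, 15): e=[-24,72,0] → .  [on edge]
    (2,7)@(5, 15): e=[16,40,-8] → .
  covered (6 px):
    . . . . .
    . . . . .
    . . . . .
    . . . . X
    . . . X X
    . . . X X
    . . X . .
    . . . . .

Answer: 14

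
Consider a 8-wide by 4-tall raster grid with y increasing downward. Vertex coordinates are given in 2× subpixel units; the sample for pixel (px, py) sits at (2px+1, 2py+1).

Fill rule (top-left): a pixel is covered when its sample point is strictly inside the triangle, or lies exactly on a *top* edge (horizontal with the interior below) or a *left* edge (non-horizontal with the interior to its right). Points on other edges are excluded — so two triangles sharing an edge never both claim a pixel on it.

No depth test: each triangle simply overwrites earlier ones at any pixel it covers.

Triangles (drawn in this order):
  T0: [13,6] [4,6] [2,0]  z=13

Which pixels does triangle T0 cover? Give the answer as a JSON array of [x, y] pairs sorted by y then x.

T0:
  2·area = 54
  edge (13, 6)→(4, 6): d=(-9,0) right/bottom  bias=-1
  edge (4, 6)→(2, 0): d=(-2,-6) top-left  bias=+0
  edge (2, 0)→(13, 6): d=(11,6) right/bottom  bias=-1
    (1,0)@(3, 1): e=[45,4,5] → X
    (2,0)@(5, 1): e=[45,16,-7] → .
    (1,1)@(3, 3): e=[27,0,27] → X  [on edge]
    (2,1)@(5, 3): e=[27,12,15] → X
    (3,1)@(7, 3): e=[27,24,3] → X
    (4,1)@(9, 3): e=[27,36,-9] → .
    (1,2)@(3, 5): e=[9,-4,49] → .
    (2,2)@(5, 5): e=[9,8,37] → X
    (4,2)@(9, 5): e=[9,32,13] → X
    (5,2)@(11, 5): e=[9,44,1] → X
    (6,2)@(13, 5): e=[9,56,-11] → .
    (2,3)@(5, 7): e=[-9,4,59] → .
  covered (8 px):
    . X . . . . . .
    . X X X . . . .
    . . X X X X . .
    . . . . . . . .

Final: [[1,0],[1,1],[2,1],[3,1],[2,2],[3,2],[4,2],[5,2]]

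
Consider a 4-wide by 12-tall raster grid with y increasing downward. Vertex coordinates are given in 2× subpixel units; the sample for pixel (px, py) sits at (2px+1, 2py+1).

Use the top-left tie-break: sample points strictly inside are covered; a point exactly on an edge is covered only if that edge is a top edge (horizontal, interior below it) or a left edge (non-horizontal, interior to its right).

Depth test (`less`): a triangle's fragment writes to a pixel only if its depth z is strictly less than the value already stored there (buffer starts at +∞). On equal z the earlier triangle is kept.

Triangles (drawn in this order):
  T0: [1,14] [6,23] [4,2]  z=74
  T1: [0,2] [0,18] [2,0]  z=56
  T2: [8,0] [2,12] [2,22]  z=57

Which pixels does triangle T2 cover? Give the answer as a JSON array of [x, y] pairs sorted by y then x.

T0:
  2·area = 87  (B↔C swapped to make it positive)
  edge (1, 14)→(4, 2): d=(3,-12) top-left  bias=+0
  edge (4, 2)→(6, 23): d=(2,21) right/bottom  bias=-1
  edge (6, 23)→(1, 14): d=(-5,-9) top-left  bias=+0
    (1,3)@(3, 7): e=[3,31,53] → █
    (2,3)@(5, 7): e=[27,-11,71] → ·
    (1,4)@(3, 9): e=[9,35,43] → █
    (2,4)@(5, 9): e=[33,-7,61] → ·
    (1,5)@(3, 11): e=[15,39,33] → █
    (2,5)@(5, 11): e=[39,-3,51] → ·
    (1,6)@(3, 13): e=[21,43,23] → █
    (2,6)@(5, 13): e=[45,1,41] → █
    (3,6)@(7, 13): e=[69,-41,59] → ·
    (1,7)@(3, 15): e=[27,47,13] → █
    (3,7)@(7, 15): e=[75,-37,49] → ·
    (1,8)@(3, 17): e=[33,51,3] → █
  covered (11 px):
    · · · ·
    · · · ·
    · · · ·
    · █ · ·
    · █ · ·
    · █ · ·
    · █ █ ·
    · █ █ ·
    · █ █ ·
    · · █ ·
    · · █ ·
    · · · ·
T1:
  2·area = 32  (B↔C swapped to make it positive)
  edge (0, 2)→(2, 0): d=(2,-2) top-left  bias=+0
  edge (2, 0)→(0, 18): d=(-2,18) right/bottom  bias=-1
  edge (0, 18)→(0, 2): d=(0,-16) top-left  bias=+0
    (0,0)@(1, 1): e=[0,16,16] → █  [on edge]
    (1,0)@(3, 1): e=[4,-20,48] → ·
    (0,1)@(1, 3): e=[4,12,16] → █
    (1,1)@(3, 3): e=[8,-24,48] → ·
    (0,2)@(1, 5): e=[8,8,16] → █
    (1,2)@(3, 5): e=[12,-28,48] → ·
    (0,3)@(1, 7): e=[12,4,16] → █
    (1,3)@(3, 7): e=[16,-32,48] → ·
    (0,4)@(1, 9): e=[16,0,16] → ·  [on edge]
  covered (4 px):
    █ · · ·
    █ · · ·
    █ · · ·
    █ · · ·
    · · · ·
    · · · ·
    · · · ·
    · · · ·
    · · · ·
    · · · ·
    · · · ·
    · · · ·
T2:
  2·area = 60  (B↔C swapped to make it positive)
  edge (8, 0)→(2, 22): d=(-6,22) right/bottom  bias=-1
  edge (2, 22)→(2, 12): d=(0,-10) top-left  bias=+0
  edge (2, 12)→(8, 0): d=(6,-12) top-left  bias=+0
    (3,1)@(7, 3): e=[4,50,6] → █
    (3,2)@(7, 5): e=[-8,50,18] → ·
    (2,3)@(5, 7): e=[24,30,6] → █
    (3,3)@(7, 7): e=[-20,50,30] → ·
    (2,4)@(5, 9): e=[12,30,18] → █
    (3,4)@(7, 9): e=[-32,50,42] → ·
    (1,5)@(3, 11): e=[44,10,6] → █
    (2,5)@(5, 11): e=[0,30,30] → ·  [on edge]
    (1,6)@(3, 13): e=[32,10,18] → █
    (2,6)@(5, 13): e=[-12,30,42] → ·
    (1,7)@(3, 15): e=[20,10,30] → █
    (2,7)@(5, 15): e=[-24,30,54] → ·
  covered (7 px):
    · · · ·
    · · · █
    · · · ·
    · · █ ·
    · · █ ·
    · █ · ·
    · █ · ·
    · █ · ·
    · █ · ·
    · · · ·
    · · · ·
    · · · ·

Answer: [[3,1],[2,3],[2,4],[1,5],[1,6],[1,7],[1,8]]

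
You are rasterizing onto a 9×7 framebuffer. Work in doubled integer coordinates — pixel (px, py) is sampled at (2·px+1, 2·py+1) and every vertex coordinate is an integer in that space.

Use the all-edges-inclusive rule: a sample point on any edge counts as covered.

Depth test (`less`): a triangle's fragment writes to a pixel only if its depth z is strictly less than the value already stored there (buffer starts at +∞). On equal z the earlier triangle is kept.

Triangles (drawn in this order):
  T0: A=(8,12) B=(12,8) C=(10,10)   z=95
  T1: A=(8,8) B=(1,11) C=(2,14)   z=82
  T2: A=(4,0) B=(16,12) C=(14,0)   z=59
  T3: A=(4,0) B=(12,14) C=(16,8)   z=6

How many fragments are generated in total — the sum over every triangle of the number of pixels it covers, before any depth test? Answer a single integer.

T0:
  degenerate (2·area = 0) — covers nothing
T1:
  2·area = 24  (B↔C swapped to make it positive)
  edge (8, 8)→(2, 14): d=(-6,6) inclusive
  edge (2, 14)→(1, 11): d=(-1,-3) inclusive
  edge (1, 11)→(8, 8): d=(7,-3) inclusive
    (7,0)@(15, 1): e=[0,52,-28] → .  [on edge]
    (6,1)@(13, 3): e=[0,44,-20] → .  [on edge]
    (5,2)@(11, 5): e=[0,36,-12] → .  [on edge]
    (7,2)@(15, 5): e=[-24,48,0] → .  [on edge]
    (4,3)@(9, 7): e=[0,28,-4] → .  [on edge]
    (3,4)@(7, 9): e=[0,20,4] → X  [on edge]
    (4,4)@(9, 9): e=[-12,26,10] → .
    (0,5)@(1, 11): e=[24,0,0] → X  [on edge]
    (1,5)@(3, 11): e=[12,6,6] → X
    (2,5)@(5, 11): e=[0,12,12] → X  [on edge]
    (3,5)@(7, 11): e=[-12,18,18] → .
    (0,6)@(1, 13): e=[12,-2,14] → .
    (1,6)@(3, 13): e=[0,4,20] → X  [on edge]
  covered (5 px):
    . . . . . . . . .
    . . . . . . . . .
    . . . . . . . . .
    . . . . . . . . .
    . . . X . . . . .
    X X X . . . . . .
    . X . . . . . . .
T2:
  2·area = 120  (B↔C swapped to make it positive)
  edge (4, 0)→(14, 0): d=(10,0) inclusive
  edge (14, 0)→(16, 12): d=(2,12) inclusive
  edge (16, 12)→(4, 0): d=(-12,-12) inclusive
    (2,0)@(5, 1): e=[10,110,0] → X  [on edge]
    (3,0)@(7, 1): e=[10,86,24] → X
    (4,0)@(9, 1): e=[10,62,48] → X
    (5,0)@(11, 1): e=[10,38,72] → X
    (6,0)@(13, 1): e=[10,14,96] → X
    (7,0)@(15, 1): e=[10,-10,120] → .
    (2,1)@(5, 3): e=[30,114,-24] → .
    (3,1)@(7, 3): e=[30,90,0] → X  [on edge]
    (7,1)@(15, 3): e=[30,-6,96] → .
    (3,2)@(7, 5): e=[50,94,-24] → .
    (4,2)@(9, 5): e=[50,70,0] → X  [on edge]
    (7,2)@(15, 5): e=[50,-2,72] → .
    (5,3)@(11, 7): e=[70,50,0] → X  [on edge]
    (6,4)@(13, 9): e=[90,30,0] → X  [on edge]
    (7,5)@(15, 11): e=[110,10,0] → X  [on edge]
    (8,6)@(17, 13): e=[130,-10,0] → .  [on edge]
  covered (18 px):
    . . X X X X X . .
    . . . X X X X . .
    . . . . X X X . .
    . . . . . X X X .
    . . . . . . X X .
    . . . . . . . X .
    . . . . . . . . .
T3:
  2·area = 104  (B↔C swapped to make it positive)
  edge (4, 0)→(16, 8): d=(12,8) inclusive
  edge (16, 8)→(12, 14): d=(-4,6) inclusive
  edge (12, 14)→(4, 0): d=(-8,-14) inclusive
    (2,0)@(5, 1): e=[4,94,6] → X
    (3,0)@(7, 1): e=[-12,82,34] → .
    (2,1)@(5, 3): e=[28,86,-10] → .
    (3,1)@(7, 3): e=[12,74,18] → X
    (4,1)@(9, 3): e=[-4,62,46] → .
    (3,2)@(7, 5): e=[36,66,2] → X
    (4,2)@(9, 5): e=[20,54,30] → X
    (5,2)@(11, 5): e=[4,42,58] → X
    (6,2)@(13, 5): e=[-12,30,86] → .
    (3,3)@(7, 7): e=[60,58,-14] → .
    (4,3)@(9, 7): e=[44,46,14] → X
    (6,3)@(13, 7): e=[12,22,70] → X
  covered (13 px):
    . . X . . . . . .
    . . . X . . . . .
    . . . X X X . . .
    . . . . X X X . .
    . . . . . X X X .
    . . . . . X X . .
    . . . . . . . . .

Answer: 36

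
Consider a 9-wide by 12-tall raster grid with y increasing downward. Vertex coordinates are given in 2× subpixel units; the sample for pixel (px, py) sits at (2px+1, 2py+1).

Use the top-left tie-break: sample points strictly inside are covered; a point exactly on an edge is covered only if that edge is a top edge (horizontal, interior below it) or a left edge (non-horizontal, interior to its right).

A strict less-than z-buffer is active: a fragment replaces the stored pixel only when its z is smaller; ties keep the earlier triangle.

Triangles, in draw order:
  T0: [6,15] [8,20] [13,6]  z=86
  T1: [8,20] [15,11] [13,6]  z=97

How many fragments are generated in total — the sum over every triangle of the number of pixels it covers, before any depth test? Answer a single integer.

T0:
  2·area = 53  (B↔C swapped to make it positive)
  edge (6, 15)→(13, 6): d=(7,-9) top-left  bias=+0
  edge (13, 6)→(8, 20): d=(-5,14) right/bottom  bias=-1
  edge (8, 20)→(6, 15): d=(-2,-5) top-left  bias=+0
    (5,4)@(11, 9): e=[3,13,37] → X
    (6,4)@(13, 9): e=[21,-15,47] → .
    (5,5)@(11, 11): e=[17,3,33] → X
    (6,5)@(13, 11): e=[35,-25,43] → .
    (4,6)@(9, 13): e=[13,21,19] → X
    (5,6)@(11, 13): e=[31,-7,29] → .
    (3,7)@(7, 15): e=[9,39,5] → X
    (5,7)@(11, 15): e=[45,-17,25] → .
    (3,8)@(7, 17): e=[23,29,1] → X
    (5,8)@(11, 17): e=[59,-27,21] → .
    (3,9)@(7, 19): e=[37,19,-3] → .
    (4,9)@(9, 19): e=[55,-9,7] → .
  covered (7 px):
    . . . . . . . . .
    . . . . . . . . .
    . . . . . . . . .
    . . . . . . . . .
    . . . . . X . . .
    . . . . . X . . .
    . . . . X . . . .
    . . . X X . . . .
    . . . X X . . . .
    . . . . . . . . .
    . . . . . . . . .
    . . . . . . . . .
T1:
  2·area = 53  (B↔C swapped to make it positive)
  edge (8, 20)→(13, 6): d=(5,-14) top-left  bias=+0
  edge (13, 6)→(15, 11): d=(2,5) right/bottom  bias=-1
  edge (15, 11)→(8, 20): d=(-7,9) right/bottom  bias=-1
    (5,0)@(11, 1): e=[-53,0,106] → .  [on edge]
    (6,3)@(13, 7): e=[5,2,46] → X
    (7,3)@(15, 7): e=[33,-8,28] → .
    (6,4)@(13, 9): e=[15,6,32] → X
    (7,4)@(15, 9): e=[43,-4,14] → .
    (6,5)@(13, 11): e=[25,10,18] → X
    (7,5)@(15, 11): e=[53,0,0] → .  [on edge]
    (5,6)@(11, 13): e=[7,24,22] → X
    (7,6)@(15, 13): e=[63,4,-14] → .
    (5,7)@(11, 15): e=[17,28,8] → X
    (6,7)@(13, 15): e=[45,18,-10] → .
    (5,8)@(11, 17): e=[27,32,-6] → .
  covered (6 px):
    . . . . . . . . .
    . . . . . . . . .
    . . . . . . . . .
    . . . . . . X . .
    . . . . . . X . .
    . . . . . . X . .
    . . . . . X X . .
    . . . . . X . . .
    . . . . . . . . .
    . . . . . . . . .
    . . . . . . . . .
    . . . . . . . . .

Final: 13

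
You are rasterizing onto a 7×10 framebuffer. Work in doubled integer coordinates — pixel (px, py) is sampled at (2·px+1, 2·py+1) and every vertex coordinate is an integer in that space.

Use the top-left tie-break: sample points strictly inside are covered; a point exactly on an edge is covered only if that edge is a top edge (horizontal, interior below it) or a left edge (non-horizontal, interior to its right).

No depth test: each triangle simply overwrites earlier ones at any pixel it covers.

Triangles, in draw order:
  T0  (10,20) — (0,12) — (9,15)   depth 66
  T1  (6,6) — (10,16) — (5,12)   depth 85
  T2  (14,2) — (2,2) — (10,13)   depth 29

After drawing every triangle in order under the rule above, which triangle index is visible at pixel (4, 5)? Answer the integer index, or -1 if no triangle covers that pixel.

T0:
  2·area = 42
  edge (10, 20)→(0, 12): d=(-10,-8) top-left  bias=+0
  edge (0, 12)→(9, 15): d=(9,3) right/bottom  bias=-1
  edge (9, 15)→(10, 20): d=(1,5) right/bottom  bias=-1
    (3,2)@(7, 5): e=[126,-84,0] → .  [on edge]
    (1,6)@(3, 13): e=[14,0,28] → .  [on edge]
    (2,7)@(5, 15): e=[10,12,20] → X
    (3,7)@(7, 15): e=[26,6,10] → X
    (4,7)@(9, 15): e=[42,0,0] → .  [on edge]
    (2,8)@(5, 17): e=[-10,30,22] → .
    (3,8)@(7, 17): e=[6,24,12] → X
    (4,8)@(9, 17): e=[22,18,2] → X
    (5,8)@(11, 17): e=[38,12,-8] → .
    (3,9)@(7, 19): e=[-14,42,14] → .
    (4,9)@(9, 19): e=[2,36,4] → X
    (5,9)@(11, 19): e=[18,30,-6] → .
  covered (5 px):
    . . . . . . .
    . . . . . . .
    . . . . . . .
    . . . . . . .
    . . . . . . .
    . . . . . . .
    . . . . . . .
    . . X X . . .
    . . . X X . .
    . . . . X . .
T1:
  2·area = 34
  edge (6, 6)→(10, 16): d=(4,10) right/bottom  bias=-1
  edge (10, 16)→(5, 12): d=(-5,-4) top-left  bias=+0
  edge (5, 12)→(6, 6): d=(1,-6) top-left  bias=+0
    (3,4)@(7, 9): e=[2,23,9] → X
    (4,4)@(9, 9): e=[-18,31,21] → .
    (3,5)@(7, 11): e=[10,13,11] → X
    (4,5)@(9, 11): e=[-10,21,23] → .
    (3,6)@(7, 13): e=[18,3,13] → X
    (4,6)@(9, 13): e=[-2,11,25] → .
    (3,7)@(7, 15): e=[26,-7,15] → .
    (4,7)@(9, 15): e=[6,1,27] → X
    (5,7)@(11, 15): e=[-14,9,39] → .
    (4,8)@(9, 17): e=[14,-9,29] → .
  covered (4 px):
    . . . . . . .
    . . . . . . .
    . . . . . . .
    . . . . . . .
    . . . X . . .
    . . . X . . .
    . . . X . . .
    . . . . X . .
    . . . . . . .
    . . . . . . .
T2:
  2·area = 132  (B↔C swapped to make it positive)
  edge (14, 2)→(10, 13): d=(-4,11) right/bottom  bias=-1
  edge (10, 13)→(2, 2): d=(-8,-11) top-left  bias=+0
  edge (2, 2)→(14, 2): d=(12,0) top-left  bias=+0
    (1,1)@(3, 3): e=[117,3,12] → X
    (2,1)@(5, 3): e=[95,25,12] → X
    (3,1)@(7, 3): e=[73,47,12] → X
    (4,1)@(9, 3): e=[51,69,12] → X
    (5,1)@(11, 3): e=[29,91,12] → X
    (6,1)@(13, 3): e=[7,113,12] → X
    (1,2)@(3, 5): e=[109,-13,36] → .
    (2,2)@(5, 5): e=[87,9,36] → X
    (6,2)@(13, 5): e=[-1,97,36] → .
    (2,3)@(5, 7): e=[79,-7,60] → .
    (3,3)@(7, 7): e=[57,15,60] → X
    (6,3)@(13, 7): e=[-9,81,60] → .
  covered (16 px):
    . . . . . . .
    . X X X X X X
    . . X X X X .
    . . . X X X .
    . . . . X X .
    . . . . X . .
    . . . . . . .
    . . . . . . .
    . . . . . . .
    . . . . . . .

Z-buffer (winner per pixel, '.' = empty):
  . . . . . . .
  . 2 2 2 2 2 2
  . . 2 2 2 2 .
  . . . 2 2 2 .
  . . . 1 2 2 .
  . . . 1 2 . .
  . . . 1 . . .
  . . 0 0 1 . .
  . . . 0 0 . .
  . . . . 0 . .

Result: 2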